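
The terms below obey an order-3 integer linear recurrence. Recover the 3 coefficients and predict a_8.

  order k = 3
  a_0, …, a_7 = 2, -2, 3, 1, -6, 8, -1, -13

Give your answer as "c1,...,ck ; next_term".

  a_3 = -1·3 + -1·-2 + 1·2 = 1
  a_4 = -1·1 + -1·3 + 1·-2 = -6
  a_5 = -1·-6 + -1·1 + 1·3 = 8
  a_6 = -1·8 + -1·-6 + 1·1 = -1
  a_7 = -1·-1 + -1·8 + 1·-6 = -13
  a_8 = -1·-13 + -1·-1 + 1·8 = 22

-1,-1,1 ; 22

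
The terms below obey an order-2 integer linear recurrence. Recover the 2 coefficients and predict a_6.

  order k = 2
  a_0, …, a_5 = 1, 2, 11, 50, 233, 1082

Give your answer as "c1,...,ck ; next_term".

  a_2 = 4·2 + 3·1 = 11
  a_3 = 4·11 + 3·2 = 50
  a_4 = 4·50 + 3·11 = 233
  a_5 = 4·233 + 3·50 = 1082
  a_6 = 4·1082 + 3·233 = 5027

4,3 ; 5027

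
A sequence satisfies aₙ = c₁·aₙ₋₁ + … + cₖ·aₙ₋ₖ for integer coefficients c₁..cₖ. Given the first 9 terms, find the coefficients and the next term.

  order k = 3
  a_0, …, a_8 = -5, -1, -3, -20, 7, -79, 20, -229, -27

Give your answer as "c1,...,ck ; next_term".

-1,3,4 ; -580

  a_3 = -1·-3 + 3·-1 + 4·-5 = -20
  a_4 = -1·-20 + 3·-3 + 4·-1 = 7
  a_5 = -1·7 + 3·-20 + 4·-3 = -79
  a_6 = -1·-79 + 3·7 + 4·-20 = 20
  a_7 = -1·20 + 3·-79 + 4·7 = -229
  a_8 = -1·-229 + 3·20 + 4·-79 = -27
  a_9 = -1·-27 + 3·-229 + 4·20 = -580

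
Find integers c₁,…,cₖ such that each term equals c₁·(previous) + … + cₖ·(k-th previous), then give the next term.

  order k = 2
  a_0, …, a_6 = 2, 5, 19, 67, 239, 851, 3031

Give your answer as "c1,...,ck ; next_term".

3,2 ; 10795

  a_2 = 3·5 + 2·2 = 19
  a_3 = 3·19 + 2·5 = 67
  a_4 = 3·67 + 2·19 = 239
  a_5 = 3·239 + 2·67 = 851
  a_6 = 3·851 + 2·239 = 3031
  a_7 = 3·3031 + 2·851 = 10795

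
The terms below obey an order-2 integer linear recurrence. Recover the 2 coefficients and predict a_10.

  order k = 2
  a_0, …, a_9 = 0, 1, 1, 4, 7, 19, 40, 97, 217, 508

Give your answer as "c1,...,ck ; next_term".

1,3 ; 1159

  a_2 = 1·1 + 3·0 = 1
  a_3 = 1·1 + 3·1 = 4
  a_4 = 1·4 + 3·1 = 7
  a_5 = 1·7 + 3·4 = 19
  a_6 = 1·19 + 3·7 = 40
  a_7 = 1·40 + 3·19 = 97
  a_8 = 1·97 + 3·40 = 217
  a_9 = 1·217 + 3·97 = 508
  a_10 = 1·508 + 3·217 = 1159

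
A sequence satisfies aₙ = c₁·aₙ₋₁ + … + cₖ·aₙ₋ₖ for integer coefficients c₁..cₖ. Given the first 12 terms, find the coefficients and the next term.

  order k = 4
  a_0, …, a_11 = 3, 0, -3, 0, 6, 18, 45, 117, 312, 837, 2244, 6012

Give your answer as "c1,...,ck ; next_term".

  a_4 = 3·0 + -1·-3 + 0·0 + 1·3 = 6
  a_5 = 3·6 + -1·0 + 0·-3 + 1·0 = 18
  a_6 = 3·18 + -1·6 + 0·0 + 1·-3 = 45
  a_7 = 3·45 + -1·18 + 0·6 + 1·0 = 117
  a_8 = 3·117 + -1·45 + 0·18 + 1·6 = 312
  a_9 = 3·312 + -1·117 + 0·45 + 1·18 = 837
  a_10 = 3·837 + -1·312 + 0·117 + 1·45 = 2244
  a_11 = 3·2244 + -1·837 + 0·312 + 1·117 = 6012
  a_12 = 3·6012 + -1·2244 + 0·837 + 1·312 = 16104

3,-1,0,1 ; 16104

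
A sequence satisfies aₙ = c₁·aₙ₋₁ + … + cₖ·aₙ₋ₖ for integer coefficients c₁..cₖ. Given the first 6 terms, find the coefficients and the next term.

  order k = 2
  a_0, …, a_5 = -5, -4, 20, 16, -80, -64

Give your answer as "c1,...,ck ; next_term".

  a_2 = 0·-4 + -4·-5 = 20
  a_3 = 0·20 + -4·-4 = 16
  a_4 = 0·16 + -4·20 = -80
  a_5 = 0·-80 + -4·16 = -64
  a_6 = 0·-64 + -4·-80 = 320

0,-4 ; 320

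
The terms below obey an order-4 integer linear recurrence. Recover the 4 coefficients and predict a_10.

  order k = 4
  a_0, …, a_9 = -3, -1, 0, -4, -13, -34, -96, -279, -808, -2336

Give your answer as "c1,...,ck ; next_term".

  a_4 = 4·-4 + -4·0 + 3·-1 + -2·-3 = -13
  a_5 = 4·-13 + -4·-4 + 3·0 + -2·-1 = -34
  a_6 = 4·-34 + -4·-13 + 3·-4 + -2·0 = -96
  a_7 = 4·-96 + -4·-34 + 3·-13 + -2·-4 = -279
  a_8 = 4·-279 + -4·-96 + 3·-34 + -2·-13 = -808
  a_9 = 4·-808 + -4·-279 + 3·-96 + -2·-34 = -2336
  a_10 = 4·-2336 + -4·-808 + 3·-279 + -2·-96 = -6757

4,-4,3,-2 ; -6757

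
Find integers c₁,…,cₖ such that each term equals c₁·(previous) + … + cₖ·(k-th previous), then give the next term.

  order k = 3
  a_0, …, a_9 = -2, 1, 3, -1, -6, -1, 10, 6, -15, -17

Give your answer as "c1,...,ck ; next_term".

  a_3 = 1·3 + -2·1 + 1·-2 = -1
  a_4 = 1·-1 + -2·3 + 1·1 = -6
  a_5 = 1·-6 + -2·-1 + 1·3 = -1
  a_6 = 1·-1 + -2·-6 + 1·-1 = 10
  a_7 = 1·10 + -2·-1 + 1·-6 = 6
  a_8 = 1·6 + -2·10 + 1·-1 = -15
  a_9 = 1·-15 + -2·6 + 1·10 = -17
  a_10 = 1·-17 + -2·-15 + 1·6 = 19

1,-2,1 ; 19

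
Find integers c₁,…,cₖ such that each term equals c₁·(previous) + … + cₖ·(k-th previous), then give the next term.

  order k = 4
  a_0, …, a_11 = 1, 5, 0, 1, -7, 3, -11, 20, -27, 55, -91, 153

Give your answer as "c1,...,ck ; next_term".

-1,1,-1,-1 ; -272

  a_4 = -1·1 + 1·0 + -1·5 + -1·1 = -7
  a_5 = -1·-7 + 1·1 + -1·0 + -1·5 = 3
  a_6 = -1·3 + 1·-7 + -1·1 + -1·0 = -11
  a_7 = -1·-11 + 1·3 + -1·-7 + -1·1 = 20
  a_8 = -1·20 + 1·-11 + -1·3 + -1·-7 = -27
  a_9 = -1·-27 + 1·20 + -1·-11 + -1·3 = 55
  a_10 = -1·55 + 1·-27 + -1·20 + -1·-11 = -91
  a_11 = -1·-91 + 1·55 + -1·-27 + -1·20 = 153
  a_12 = -1·153 + 1·-91 + -1·55 + -1·-27 = -272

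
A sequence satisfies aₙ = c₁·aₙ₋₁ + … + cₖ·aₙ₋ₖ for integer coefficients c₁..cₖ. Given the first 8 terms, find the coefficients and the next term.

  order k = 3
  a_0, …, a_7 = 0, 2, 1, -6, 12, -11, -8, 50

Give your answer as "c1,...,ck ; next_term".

-2,-2,1 ; -95

  a_3 = -2·1 + -2·2 + 1·0 = -6
  a_4 = -2·-6 + -2·1 + 1·2 = 12
  a_5 = -2·12 + -2·-6 + 1·1 = -11
  a_6 = -2·-11 + -2·12 + 1·-6 = -8
  a_7 = -2·-8 + -2·-11 + 1·12 = 50
  a_8 = -2·50 + -2·-8 + 1·-11 = -95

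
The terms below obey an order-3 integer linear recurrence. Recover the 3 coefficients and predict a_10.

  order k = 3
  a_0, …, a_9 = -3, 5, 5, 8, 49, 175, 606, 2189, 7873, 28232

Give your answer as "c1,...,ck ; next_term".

  a_3 = 3·5 + 1·5 + 4·-3 = 8
  a_4 = 3·8 + 1·5 + 4·5 = 49
  a_5 = 3·49 + 1·8 + 4·5 = 175
  a_6 = 3·175 + 1·49 + 4·8 = 606
  a_7 = 3·606 + 1·175 + 4·49 = 2189
  a_8 = 3·2189 + 1·606 + 4·175 = 7873
  a_9 = 3·7873 + 1·2189 + 4·606 = 28232
  a_10 = 3·28232 + 1·7873 + 4·2189 = 101325

3,1,4 ; 101325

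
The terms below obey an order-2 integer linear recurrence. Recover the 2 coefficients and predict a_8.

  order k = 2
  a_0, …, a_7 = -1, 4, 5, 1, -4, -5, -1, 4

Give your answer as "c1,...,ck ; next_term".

  a_2 = 1·4 + -1·-1 = 5
  a_3 = 1·5 + -1·4 = 1
  a_4 = 1·1 + -1·5 = -4
  a_5 = 1·-4 + -1·1 = -5
  a_6 = 1·-5 + -1·-4 = -1
  a_7 = 1·-1 + -1·-5 = 4
  a_8 = 1·4 + -1·-1 = 5

1,-1 ; 5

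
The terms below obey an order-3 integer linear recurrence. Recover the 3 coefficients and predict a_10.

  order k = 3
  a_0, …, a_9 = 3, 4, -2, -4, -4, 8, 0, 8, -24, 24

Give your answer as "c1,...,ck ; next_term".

-1,0,-2 ; -40

  a_3 = -1·-2 + 0·4 + -2·3 = -4
  a_4 = -1·-4 + 0·-2 + -2·4 = -4
  a_5 = -1·-4 + 0·-4 + -2·-2 = 8
  a_6 = -1·8 + 0·-4 + -2·-4 = 0
  a_7 = -1·0 + 0·8 + -2·-4 = 8
  a_8 = -1·8 + 0·0 + -2·8 = -24
  a_9 = -1·-24 + 0·8 + -2·0 = 24
  a_10 = -1·24 + 0·-24 + -2·8 = -40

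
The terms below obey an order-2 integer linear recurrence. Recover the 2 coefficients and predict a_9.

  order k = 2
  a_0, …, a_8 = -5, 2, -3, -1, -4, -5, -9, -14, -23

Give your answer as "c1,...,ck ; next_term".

1,1 ; -37

  a_2 = 1·2 + 1·-5 = -3
  a_3 = 1·-3 + 1·2 = -1
  a_4 = 1·-1 + 1·-3 = -4
  a_5 = 1·-4 + 1·-1 = -5
  a_6 = 1·-5 + 1·-4 = -9
  a_7 = 1·-9 + 1·-5 = -14
  a_8 = 1·-14 + 1·-9 = -23
  a_9 = 1·-23 + 1·-14 = -37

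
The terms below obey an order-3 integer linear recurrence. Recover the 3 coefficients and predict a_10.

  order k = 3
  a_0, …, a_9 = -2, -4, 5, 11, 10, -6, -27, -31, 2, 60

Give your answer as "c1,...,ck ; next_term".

  a_3 = 1·5 + -1·-4 + -1·-2 = 11
  a_4 = 1·11 + -1·5 + -1·-4 = 10
  a_5 = 1·10 + -1·11 + -1·5 = -6
  a_6 = 1·-6 + -1·10 + -1·11 = -27
  a_7 = 1·-27 + -1·-6 + -1·10 = -31
  a_8 = 1·-31 + -1·-27 + -1·-6 = 2
  a_9 = 1·2 + -1·-31 + -1·-27 = 60
  a_10 = 1·60 + -1·2 + -1·-31 = 89

1,-1,-1 ; 89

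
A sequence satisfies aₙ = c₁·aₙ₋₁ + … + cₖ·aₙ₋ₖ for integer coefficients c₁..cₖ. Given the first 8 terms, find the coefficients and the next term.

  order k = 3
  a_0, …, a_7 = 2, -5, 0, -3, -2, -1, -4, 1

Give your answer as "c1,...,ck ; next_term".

  a_3 = -1·0 + 1·-5 + 1·2 = -3
  a_4 = -1·-3 + 1·0 + 1·-5 = -2
  a_5 = -1·-2 + 1·-3 + 1·0 = -1
  a_6 = -1·-1 + 1·-2 + 1·-3 = -4
  a_7 = -1·-4 + 1·-1 + 1·-2 = 1
  a_8 = -1·1 + 1·-4 + 1·-1 = -6

-1,1,1 ; -6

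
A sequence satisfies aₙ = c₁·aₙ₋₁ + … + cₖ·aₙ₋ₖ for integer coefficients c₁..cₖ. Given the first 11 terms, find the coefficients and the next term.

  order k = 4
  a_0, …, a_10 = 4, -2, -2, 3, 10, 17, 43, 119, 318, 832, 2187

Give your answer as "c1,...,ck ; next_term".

  a_4 = 2·3 + 1·-2 + 1·-2 + 2·4 = 10
  a_5 = 2·10 + 1·3 + 1·-2 + 2·-2 = 17
  a_6 = 2·17 + 1·10 + 1·3 + 2·-2 = 43
  a_7 = 2·43 + 1·17 + 1·10 + 2·3 = 119
  a_8 = 2·119 + 1·43 + 1·17 + 2·10 = 318
  a_9 = 2·318 + 1·119 + 1·43 + 2·17 = 832
  a_10 = 2·832 + 1·318 + 1·119 + 2·43 = 2187
  a_11 = 2·2187 + 1·832 + 1·318 + 2·119 = 5762

2,1,1,2 ; 5762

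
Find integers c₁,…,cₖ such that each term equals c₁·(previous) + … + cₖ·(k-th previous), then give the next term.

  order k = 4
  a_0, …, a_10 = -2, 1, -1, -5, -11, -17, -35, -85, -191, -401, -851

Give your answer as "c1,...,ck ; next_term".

  a_4 = 2·-5 + -1·-1 + 2·1 + 2·-2 = -11
  a_5 = 2·-11 + -1·-5 + 2·-1 + 2·1 = -17
  a_6 = 2·-17 + -1·-11 + 2·-5 + 2·-1 = -35
  a_7 = 2·-35 + -1·-17 + 2·-11 + 2·-5 = -85
  a_8 = 2·-85 + -1·-35 + 2·-17 + 2·-11 = -191
  a_9 = 2·-191 + -1·-85 + 2·-35 + 2·-17 = -401
  a_10 = 2·-401 + -1·-191 + 2·-85 + 2·-35 = -851
  a_11 = 2·-851 + -1·-401 + 2·-191 + 2·-85 = -1853

2,-1,2,2 ; -1853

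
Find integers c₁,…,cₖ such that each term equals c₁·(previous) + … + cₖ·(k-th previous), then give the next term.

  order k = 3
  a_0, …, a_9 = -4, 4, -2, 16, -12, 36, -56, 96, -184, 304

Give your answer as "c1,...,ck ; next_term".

0,2,-2 ; -560

  a_3 = 0·-2 + 2·4 + -2·-4 = 16
  a_4 = 0·16 + 2·-2 + -2·4 = -12
  a_5 = 0·-12 + 2·16 + -2·-2 = 36
  a_6 = 0·36 + 2·-12 + -2·16 = -56
  a_7 = 0·-56 + 2·36 + -2·-12 = 96
  a_8 = 0·96 + 2·-56 + -2·36 = -184
  a_9 = 0·-184 + 2·96 + -2·-56 = 304
  a_10 = 0·304 + 2·-184 + -2·96 = -560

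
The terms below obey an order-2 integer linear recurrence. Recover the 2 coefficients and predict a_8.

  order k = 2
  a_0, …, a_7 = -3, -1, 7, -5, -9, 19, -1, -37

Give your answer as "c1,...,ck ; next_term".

-1,-2 ; 39

  a_2 = -1·-1 + -2·-3 = 7
  a_3 = -1·7 + -2·-1 = -5
  a_4 = -1·-5 + -2·7 = -9
  a_5 = -1·-9 + -2·-5 = 19
  a_6 = -1·19 + -2·-9 = -1
  a_7 = -1·-1 + -2·19 = -37
  a_8 = -1·-37 + -2·-1 = 39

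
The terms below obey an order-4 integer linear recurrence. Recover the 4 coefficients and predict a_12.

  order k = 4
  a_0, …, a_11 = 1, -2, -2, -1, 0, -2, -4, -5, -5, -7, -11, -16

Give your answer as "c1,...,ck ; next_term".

  a_4 = 1·-1 + 0·-2 + 0·-2 + 1·1 = 0
  a_5 = 1·0 + 0·-1 + 0·-2 + 1·-2 = -2
  a_6 = 1·-2 + 0·0 + 0·-1 + 1·-2 = -4
  a_7 = 1·-4 + 0·-2 + 0·0 + 1·-1 = -5
  a_8 = 1·-5 + 0·-4 + 0·-2 + 1·0 = -5
  a_9 = 1·-5 + 0·-5 + 0·-4 + 1·-2 = -7
  a_10 = 1·-7 + 0·-5 + 0·-5 + 1·-4 = -11
  a_11 = 1·-11 + 0·-7 + 0·-5 + 1·-5 = -16
  a_12 = 1·-16 + 0·-11 + 0·-7 + 1·-5 = -21

1,0,0,1 ; -21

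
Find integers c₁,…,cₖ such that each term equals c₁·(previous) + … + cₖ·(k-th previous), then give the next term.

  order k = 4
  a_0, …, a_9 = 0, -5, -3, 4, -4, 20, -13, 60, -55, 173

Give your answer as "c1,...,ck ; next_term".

0,3,-1,-1 ; -212

  a_4 = 0·4 + 3·-3 + -1·-5 + -1·0 = -4
  a_5 = 0·-4 + 3·4 + -1·-3 + -1·-5 = 20
  a_6 = 0·20 + 3·-4 + -1·4 + -1·-3 = -13
  a_7 = 0·-13 + 3·20 + -1·-4 + -1·4 = 60
  a_8 = 0·60 + 3·-13 + -1·20 + -1·-4 = -55
  a_9 = 0·-55 + 3·60 + -1·-13 + -1·20 = 173
  a_10 = 0·173 + 3·-55 + -1·60 + -1·-13 = -212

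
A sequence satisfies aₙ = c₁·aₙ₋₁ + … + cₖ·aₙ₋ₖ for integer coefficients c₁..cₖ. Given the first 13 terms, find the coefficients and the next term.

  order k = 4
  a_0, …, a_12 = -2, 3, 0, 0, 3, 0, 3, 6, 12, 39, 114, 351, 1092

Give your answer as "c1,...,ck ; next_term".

  a_4 = 3·0 + 1·0 + -1·3 + -3·-2 = 3
  a_5 = 3·3 + 1·0 + -1·0 + -3·3 = 0
  a_6 = 3·0 + 1·3 + -1·0 + -3·0 = 3
  a_7 = 3·3 + 1·0 + -1·3 + -3·0 = 6
  a_8 = 3·6 + 1·3 + -1·0 + -3·3 = 12
  a_9 = 3·12 + 1·6 + -1·3 + -3·0 = 39
  a_10 = 3·39 + 1·12 + -1·6 + -3·3 = 114
  a_11 = 3·114 + 1·39 + -1·12 + -3·6 = 351
  a_12 = 3·351 + 1·114 + -1·39 + -3·12 = 1092
  a_13 = 3·1092 + 1·351 + -1·114 + -3·39 = 3396

3,1,-1,-3 ; 3396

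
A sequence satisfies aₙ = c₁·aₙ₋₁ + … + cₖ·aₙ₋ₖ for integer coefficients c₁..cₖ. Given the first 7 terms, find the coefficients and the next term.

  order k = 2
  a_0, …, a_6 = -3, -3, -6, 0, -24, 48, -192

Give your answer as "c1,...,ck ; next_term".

-2,4 ; 576

  a_2 = -2·-3 + 4·-3 = -6
  a_3 = -2·-6 + 4·-3 = 0
  a_4 = -2·0 + 4·-6 = -24
  a_5 = -2·-24 + 4·0 = 48
  a_6 = -2·48 + 4·-24 = -192
  a_7 = -2·-192 + 4·48 = 576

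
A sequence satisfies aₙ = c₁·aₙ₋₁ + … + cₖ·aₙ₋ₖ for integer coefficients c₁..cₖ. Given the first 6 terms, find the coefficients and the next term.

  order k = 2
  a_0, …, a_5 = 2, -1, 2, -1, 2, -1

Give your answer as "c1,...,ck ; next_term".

0,1 ; 2

  a_2 = 0·-1 + 1·2 = 2
  a_3 = 0·2 + 1·-1 = -1
  a_4 = 0·-1 + 1·2 = 2
  a_5 = 0·2 + 1·-1 = -1
  a_6 = 0·-1 + 1·2 = 2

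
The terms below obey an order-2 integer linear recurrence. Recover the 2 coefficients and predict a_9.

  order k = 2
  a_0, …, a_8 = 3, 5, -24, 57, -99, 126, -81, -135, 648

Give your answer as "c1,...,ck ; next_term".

-3,-3 ; -1539

  a_2 = -3·5 + -3·3 = -24
  a_3 = -3·-24 + -3·5 = 57
  a_4 = -3·57 + -3·-24 = -99
  a_5 = -3·-99 + -3·57 = 126
  a_6 = -3·126 + -3·-99 = -81
  a_7 = -3·-81 + -3·126 = -135
  a_8 = -3·-135 + -3·-81 = 648
  a_9 = -3·648 + -3·-135 = -1539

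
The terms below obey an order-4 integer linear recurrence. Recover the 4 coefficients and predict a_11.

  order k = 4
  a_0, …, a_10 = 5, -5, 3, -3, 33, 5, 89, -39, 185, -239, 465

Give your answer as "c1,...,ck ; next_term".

  a_4 = 1·-3 + 2·3 + -4·-5 + 2·5 = 33
  a_5 = 1·33 + 2·-3 + -4·3 + 2·-5 = 5
  a_6 = 1·5 + 2·33 + -4·-3 + 2·3 = 89
  a_7 = 1·89 + 2·5 + -4·33 + 2·-3 = -39
  a_8 = 1·-39 + 2·89 + -4·5 + 2·33 = 185
  a_9 = 1·185 + 2·-39 + -4·89 + 2·5 = -239
  a_10 = 1·-239 + 2·185 + -4·-39 + 2·89 = 465
  a_11 = 1·465 + 2·-239 + -4·185 + 2·-39 = -831

1,2,-4,2 ; -831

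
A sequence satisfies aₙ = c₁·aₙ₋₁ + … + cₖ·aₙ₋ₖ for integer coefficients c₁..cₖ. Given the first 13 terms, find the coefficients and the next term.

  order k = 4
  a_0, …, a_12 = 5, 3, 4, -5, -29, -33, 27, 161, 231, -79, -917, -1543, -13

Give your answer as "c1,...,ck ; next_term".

1,-2,-2,-2 ; 5065

  a_4 = 1·-5 + -2·4 + -2·3 + -2·5 = -29
  a_5 = 1·-29 + -2·-5 + -2·4 + -2·3 = -33
  a_6 = 1·-33 + -2·-29 + -2·-5 + -2·4 = 27
  a_7 = 1·27 + -2·-33 + -2·-29 + -2·-5 = 161
  a_8 = 1·161 + -2·27 + -2·-33 + -2·-29 = 231
  a_9 = 1·231 + -2·161 + -2·27 + -2·-33 = -79
  a_10 = 1·-79 + -2·231 + -2·161 + -2·27 = -917
  a_11 = 1·-917 + -2·-79 + -2·231 + -2·161 = -1543
  a_12 = 1·-1543 + -2·-917 + -2·-79 + -2·231 = -13
  a_13 = 1·-13 + -2·-1543 + -2·-917 + -2·-79 = 5065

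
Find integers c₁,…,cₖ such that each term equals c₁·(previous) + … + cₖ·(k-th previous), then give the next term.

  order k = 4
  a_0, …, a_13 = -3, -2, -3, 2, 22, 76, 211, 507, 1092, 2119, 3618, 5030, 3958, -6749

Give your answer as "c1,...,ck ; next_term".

3,-1,-2,-3 ; -45119

  a_4 = 3·2 + -1·-3 + -2·-2 + -3·-3 = 22
  a_5 = 3·22 + -1·2 + -2·-3 + -3·-2 = 76
  a_6 = 3·76 + -1·22 + -2·2 + -3·-3 = 211
  a_7 = 3·211 + -1·76 + -2·22 + -3·2 = 507
  a_8 = 3·507 + -1·211 + -2·76 + -3·22 = 1092
  a_9 = 3·1092 + -1·507 + -2·211 + -3·76 = 2119
  a_10 = 3·2119 + -1·1092 + -2·507 + -3·211 = 3618
  a_11 = 3·3618 + -1·2119 + -2·1092 + -3·507 = 5030
  a_12 = 3·5030 + -1·3618 + -2·2119 + -3·1092 = 3958
  a_13 = 3·3958 + -1·5030 + -2·3618 + -3·2119 = -6749
  a_14 = 3·-6749 + -1·3958 + -2·5030 + -3·3618 = -45119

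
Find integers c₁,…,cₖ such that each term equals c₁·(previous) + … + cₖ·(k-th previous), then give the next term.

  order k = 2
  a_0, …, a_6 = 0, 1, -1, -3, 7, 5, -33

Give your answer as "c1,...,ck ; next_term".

  a_2 = -1·1 + -4·0 = -1
  a_3 = -1·-1 + -4·1 = -3
  a_4 = -1·-3 + -4·-1 = 7
  a_5 = -1·7 + -4·-3 = 5
  a_6 = -1·5 + -4·7 = -33
  a_7 = -1·-33 + -4·5 = 13

-1,-4 ; 13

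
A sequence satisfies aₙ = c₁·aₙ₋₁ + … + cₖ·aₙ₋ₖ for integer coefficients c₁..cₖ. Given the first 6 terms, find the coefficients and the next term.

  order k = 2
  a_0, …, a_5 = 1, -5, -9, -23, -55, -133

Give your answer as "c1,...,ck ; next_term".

2,1 ; -321

  a_2 = 2·-5 + 1·1 = -9
  a_3 = 2·-9 + 1·-5 = -23
  a_4 = 2·-23 + 1·-9 = -55
  a_5 = 2·-55 + 1·-23 = -133
  a_6 = 2·-133 + 1·-55 = -321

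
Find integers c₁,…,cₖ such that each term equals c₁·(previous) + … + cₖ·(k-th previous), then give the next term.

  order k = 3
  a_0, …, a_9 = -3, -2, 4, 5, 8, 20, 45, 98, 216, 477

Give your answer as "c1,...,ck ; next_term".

  a_3 = 2·4 + 0·-2 + 1·-3 = 5
  a_4 = 2·5 + 0·4 + 1·-2 = 8
  a_5 = 2·8 + 0·5 + 1·4 = 20
  a_6 = 2·20 + 0·8 + 1·5 = 45
  a_7 = 2·45 + 0·20 + 1·8 = 98
  a_8 = 2·98 + 0·45 + 1·20 = 216
  a_9 = 2·216 + 0·98 + 1·45 = 477
  a_10 = 2·477 + 0·216 + 1·98 = 1052

2,0,1 ; 1052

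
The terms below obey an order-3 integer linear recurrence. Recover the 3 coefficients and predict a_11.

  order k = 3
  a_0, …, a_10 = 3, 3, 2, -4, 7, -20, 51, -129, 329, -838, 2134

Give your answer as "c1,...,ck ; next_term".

-2,1,-1 ; -5435

  a_3 = -2·2 + 1·3 + -1·3 = -4
  a_4 = -2·-4 + 1·2 + -1·3 = 7
  a_5 = -2·7 + 1·-4 + -1·2 = -20
  a_6 = -2·-20 + 1·7 + -1·-4 = 51
  a_7 = -2·51 + 1·-20 + -1·7 = -129
  a_8 = -2·-129 + 1·51 + -1·-20 = 329
  a_9 = -2·329 + 1·-129 + -1·51 = -838
  a_10 = -2·-838 + 1·329 + -1·-129 = 2134
  a_11 = -2·2134 + 1·-838 + -1·329 = -5435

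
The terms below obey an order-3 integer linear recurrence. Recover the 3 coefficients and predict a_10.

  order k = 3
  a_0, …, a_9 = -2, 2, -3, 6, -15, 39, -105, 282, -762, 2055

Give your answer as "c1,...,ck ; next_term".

  a_3 = -2·-3 + 3·2 + 3·-2 = 6
  a_4 = -2·6 + 3·-3 + 3·2 = -15
  a_5 = -2·-15 + 3·6 + 3·-3 = 39
  a_6 = -2·39 + 3·-15 + 3·6 = -105
  a_7 = -2·-105 + 3·39 + 3·-15 = 282
  a_8 = -2·282 + 3·-105 + 3·39 = -762
  a_9 = -2·-762 + 3·282 + 3·-105 = 2055
  a_10 = -2·2055 + 3·-762 + 3·282 = -5550

-2,3,3 ; -5550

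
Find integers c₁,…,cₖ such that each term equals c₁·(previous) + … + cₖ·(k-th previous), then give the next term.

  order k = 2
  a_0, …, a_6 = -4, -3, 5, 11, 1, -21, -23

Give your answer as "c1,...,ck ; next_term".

  a_2 = 1·-3 + -2·-4 = 5
  a_3 = 1·5 + -2·-3 = 11
  a_4 = 1·11 + -2·5 = 1
  a_5 = 1·1 + -2·11 = -21
  a_6 = 1·-21 + -2·1 = -23
  a_7 = 1·-23 + -2·-21 = 19

1,-2 ; 19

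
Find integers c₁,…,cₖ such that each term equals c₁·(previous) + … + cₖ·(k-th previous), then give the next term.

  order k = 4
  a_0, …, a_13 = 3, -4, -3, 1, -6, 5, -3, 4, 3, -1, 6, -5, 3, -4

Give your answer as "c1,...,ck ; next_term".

  a_4 = 0·1 + 1·-3 + 0·-4 + -1·3 = -6
  a_5 = 0·-6 + 1·1 + 0·-3 + -1·-4 = 5
  a_6 = 0·5 + 1·-6 + 0·1 + -1·-3 = -3
  a_7 = 0·-3 + 1·5 + 0·-6 + -1·1 = 4
  a_8 = 0·4 + 1·-3 + 0·5 + -1·-6 = 3
  a_9 = 0·3 + 1·4 + 0·-3 + -1·5 = -1
  a_10 = 0·-1 + 1·3 + 0·4 + -1·-3 = 6
  a_11 = 0·6 + 1·-1 + 0·3 + -1·4 = -5
  a_12 = 0·-5 + 1·6 + 0·-1 + -1·3 = 3
  a_13 = 0·3 + 1·-5 + 0·6 + -1·-1 = -4
  a_14 = 0·-4 + 1·3 + 0·-5 + -1·6 = -3

0,1,0,-1 ; -3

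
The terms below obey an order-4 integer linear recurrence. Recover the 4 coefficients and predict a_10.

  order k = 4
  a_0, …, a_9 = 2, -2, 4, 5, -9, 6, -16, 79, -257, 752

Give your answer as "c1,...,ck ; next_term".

-3,-1,-3,2 ; -2268

  a_4 = -3·5 + -1·4 + -3·-2 + 2·2 = -9
  a_5 = -3·-9 + -1·5 + -3·4 + 2·-2 = 6
  a_6 = -3·6 + -1·-9 + -3·5 + 2·4 = -16
  a_7 = -3·-16 + -1·6 + -3·-9 + 2·5 = 79
  a_8 = -3·79 + -1·-16 + -3·6 + 2·-9 = -257
  a_9 = -3·-257 + -1·79 + -3·-16 + 2·6 = 752
  a_10 = -3·752 + -1·-257 + -3·79 + 2·-16 = -2268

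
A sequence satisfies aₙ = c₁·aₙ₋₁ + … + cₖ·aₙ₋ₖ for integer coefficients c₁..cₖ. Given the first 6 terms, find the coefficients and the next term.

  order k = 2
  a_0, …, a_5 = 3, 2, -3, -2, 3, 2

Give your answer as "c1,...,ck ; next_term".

0,-1 ; -3

  a_2 = 0·2 + -1·3 = -3
  a_3 = 0·-3 + -1·2 = -2
  a_4 = 0·-2 + -1·-3 = 3
  a_5 = 0·3 + -1·-2 = 2
  a_6 = 0·2 + -1·3 = -3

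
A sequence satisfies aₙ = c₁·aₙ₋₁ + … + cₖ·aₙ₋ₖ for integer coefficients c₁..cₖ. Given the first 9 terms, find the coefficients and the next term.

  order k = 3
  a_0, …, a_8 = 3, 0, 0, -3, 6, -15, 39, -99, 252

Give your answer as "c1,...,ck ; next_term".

  a_3 = -2·0 + 1·0 + -1·3 = -3
  a_4 = -2·-3 + 1·0 + -1·0 = 6
  a_5 = -2·6 + 1·-3 + -1·0 = -15
  a_6 = -2·-15 + 1·6 + -1·-3 = 39
  a_7 = -2·39 + 1·-15 + -1·6 = -99
  a_8 = -2·-99 + 1·39 + -1·-15 = 252
  a_9 = -2·252 + 1·-99 + -1·39 = -642

-2,1,-1 ; -642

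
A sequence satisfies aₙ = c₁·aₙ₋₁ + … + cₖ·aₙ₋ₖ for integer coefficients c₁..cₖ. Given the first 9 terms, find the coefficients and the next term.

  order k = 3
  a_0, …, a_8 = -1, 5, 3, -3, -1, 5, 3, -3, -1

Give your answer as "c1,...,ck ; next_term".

1,-1,1 ; 5

  a_3 = 1·3 + -1·5 + 1·-1 = -3
  a_4 = 1·-3 + -1·3 + 1·5 = -1
  a_5 = 1·-1 + -1·-3 + 1·3 = 5
  a_6 = 1·5 + -1·-1 + 1·-3 = 3
  a_7 = 1·3 + -1·5 + 1·-1 = -3
  a_8 = 1·-3 + -1·3 + 1·5 = -1
  a_9 = 1·-1 + -1·-3 + 1·3 = 5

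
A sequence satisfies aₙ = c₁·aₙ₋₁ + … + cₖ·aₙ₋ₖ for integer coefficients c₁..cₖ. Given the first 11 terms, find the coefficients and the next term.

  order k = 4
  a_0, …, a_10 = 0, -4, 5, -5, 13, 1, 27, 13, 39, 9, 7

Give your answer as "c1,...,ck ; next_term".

1,2,-2,-2 ; -79

  a_4 = 1·-5 + 2·5 + -2·-4 + -2·0 = 13
  a_5 = 1·13 + 2·-5 + -2·5 + -2·-4 = 1
  a_6 = 1·1 + 2·13 + -2·-5 + -2·5 = 27
  a_7 = 1·27 + 2·1 + -2·13 + -2·-5 = 13
  a_8 = 1·13 + 2·27 + -2·1 + -2·13 = 39
  a_9 = 1·39 + 2·13 + -2·27 + -2·1 = 9
  a_10 = 1·9 + 2·39 + -2·13 + -2·27 = 7
  a_11 = 1·7 + 2·9 + -2·39 + -2·13 = -79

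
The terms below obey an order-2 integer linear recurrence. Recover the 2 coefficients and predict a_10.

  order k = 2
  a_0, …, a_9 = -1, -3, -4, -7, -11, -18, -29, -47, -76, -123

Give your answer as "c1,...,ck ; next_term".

  a_2 = 1·-3 + 1·-1 = -4
  a_3 = 1·-4 + 1·-3 = -7
  a_4 = 1·-7 + 1·-4 = -11
  a_5 = 1·-11 + 1·-7 = -18
  a_6 = 1·-18 + 1·-11 = -29
  a_7 = 1·-29 + 1·-18 = -47
  a_8 = 1·-47 + 1·-29 = -76
  a_9 = 1·-76 + 1·-47 = -123
  a_10 = 1·-123 + 1·-76 = -199

1,1 ; -199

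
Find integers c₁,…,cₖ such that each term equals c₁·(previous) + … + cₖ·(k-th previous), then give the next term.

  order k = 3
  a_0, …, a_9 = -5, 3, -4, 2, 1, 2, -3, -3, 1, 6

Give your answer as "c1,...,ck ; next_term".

  a_3 = 0·-4 + -1·3 + -1·-5 = 2
  a_4 = 0·2 + -1·-4 + -1·3 = 1
  a_5 = 0·1 + -1·2 + -1·-4 = 2
  a_6 = 0·2 + -1·1 + -1·2 = -3
  a_7 = 0·-3 + -1·2 + -1·1 = -3
  a_8 = 0·-3 + -1·-3 + -1·2 = 1
  a_9 = 0·1 + -1·-3 + -1·-3 = 6
  a_10 = 0·6 + -1·1 + -1·-3 = 2

0,-1,-1 ; 2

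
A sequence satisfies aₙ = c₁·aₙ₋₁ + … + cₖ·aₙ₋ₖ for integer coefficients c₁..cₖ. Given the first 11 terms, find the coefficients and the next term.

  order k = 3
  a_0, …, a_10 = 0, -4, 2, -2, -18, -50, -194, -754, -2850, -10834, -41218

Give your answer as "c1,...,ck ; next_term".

3,2,4 ; -156722

  a_3 = 3·2 + 2·-4 + 4·0 = -2
  a_4 = 3·-2 + 2·2 + 4·-4 = -18
  a_5 = 3·-18 + 2·-2 + 4·2 = -50
  a_6 = 3·-50 + 2·-18 + 4·-2 = -194
  a_7 = 3·-194 + 2·-50 + 4·-18 = -754
  a_8 = 3·-754 + 2·-194 + 4·-50 = -2850
  a_9 = 3·-2850 + 2·-754 + 4·-194 = -10834
  a_10 = 3·-10834 + 2·-2850 + 4·-754 = -41218
  a_11 = 3·-41218 + 2·-10834 + 4·-2850 = -156722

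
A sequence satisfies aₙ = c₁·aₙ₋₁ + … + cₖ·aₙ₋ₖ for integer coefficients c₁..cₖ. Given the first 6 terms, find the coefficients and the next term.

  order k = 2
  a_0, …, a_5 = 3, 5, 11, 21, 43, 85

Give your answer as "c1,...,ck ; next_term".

1,2 ; 171

  a_2 = 1·5 + 2·3 = 11
  a_3 = 1·11 + 2·5 = 21
  a_4 = 1·21 + 2·11 = 43
  a_5 = 1·43 + 2·21 = 85
  a_6 = 1·85 + 2·43 = 171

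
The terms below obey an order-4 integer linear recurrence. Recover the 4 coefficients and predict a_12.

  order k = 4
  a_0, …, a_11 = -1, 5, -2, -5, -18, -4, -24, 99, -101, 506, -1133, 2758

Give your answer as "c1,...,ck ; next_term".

-1,3,-4,-3 ; -7878

  a_4 = -1·-5 + 3·-2 + -4·5 + -3·-1 = -18
  a_5 = -1·-18 + 3·-5 + -4·-2 + -3·5 = -4
  a_6 = -1·-4 + 3·-18 + -4·-5 + -3·-2 = -24
  a_7 = -1·-24 + 3·-4 + -4·-18 + -3·-5 = 99
  a_8 = -1·99 + 3·-24 + -4·-4 + -3·-18 = -101
  a_9 = -1·-101 + 3·99 + -4·-24 + -3·-4 = 506
  a_10 = -1·506 + 3·-101 + -4·99 + -3·-24 = -1133
  a_11 = -1·-1133 + 3·506 + -4·-101 + -3·99 = 2758
  a_12 = -1·2758 + 3·-1133 + -4·506 + -3·-101 = -7878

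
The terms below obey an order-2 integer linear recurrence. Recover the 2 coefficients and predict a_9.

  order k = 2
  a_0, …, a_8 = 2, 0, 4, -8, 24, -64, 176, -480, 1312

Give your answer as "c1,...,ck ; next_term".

-2,2 ; -3584

  a_2 = -2·0 + 2·2 = 4
  a_3 = -2·4 + 2·0 = -8
  a_4 = -2·-8 + 2·4 = 24
  a_5 = -2·24 + 2·-8 = -64
  a_6 = -2·-64 + 2·24 = 176
  a_7 = -2·176 + 2·-64 = -480
  a_8 = -2·-480 + 2·176 = 1312
  a_9 = -2·1312 + 2·-480 = -3584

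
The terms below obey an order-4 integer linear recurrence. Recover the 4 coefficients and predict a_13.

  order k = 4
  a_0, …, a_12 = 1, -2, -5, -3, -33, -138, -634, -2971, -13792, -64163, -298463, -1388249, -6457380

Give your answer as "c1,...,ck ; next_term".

  a_4 = 4·-3 + 3·-5 + 1·-2 + -4·1 = -33
  a_5 = 4·-33 + 3·-3 + 1·-5 + -4·-2 = -138
  a_6 = 4·-138 + 3·-33 + 1·-3 + -4·-5 = -634
  a_7 = 4·-634 + 3·-138 + 1·-33 + -4·-3 = -2971
  a_8 = 4·-2971 + 3·-634 + 1·-138 + -4·-33 = -13792
  a_9 = 4·-13792 + 3·-2971 + 1·-634 + -4·-138 = -64163
  a_10 = 4·-64163 + 3·-13792 + 1·-2971 + -4·-634 = -298463
  a_11 = 4·-298463 + 3·-64163 + 1·-13792 + -4·-2971 = -1388249
  a_12 = 4·-1388249 + 3·-298463 + 1·-64163 + -4·-13792 = -6457380
  a_13 = 4·-6457380 + 3·-1388249 + 1·-298463 + -4·-64163 = -30036078

4,3,1,-4 ; -30036078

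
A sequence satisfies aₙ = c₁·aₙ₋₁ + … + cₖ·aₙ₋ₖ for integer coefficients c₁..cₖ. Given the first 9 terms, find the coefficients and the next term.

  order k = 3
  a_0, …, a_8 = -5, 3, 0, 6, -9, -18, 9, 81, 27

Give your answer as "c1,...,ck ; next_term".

  a_3 = 0·0 + -3·3 + -3·-5 = 6
  a_4 = 0·6 + -3·0 + -3·3 = -9
  a_5 = 0·-9 + -3·6 + -3·0 = -18
  a_6 = 0·-18 + -3·-9 + -3·6 = 9
  a_7 = 0·9 + -3·-18 + -3·-9 = 81
  a_8 = 0·81 + -3·9 + -3·-18 = 27
  a_9 = 0·27 + -3·81 + -3·9 = -270

0,-3,-3 ; -270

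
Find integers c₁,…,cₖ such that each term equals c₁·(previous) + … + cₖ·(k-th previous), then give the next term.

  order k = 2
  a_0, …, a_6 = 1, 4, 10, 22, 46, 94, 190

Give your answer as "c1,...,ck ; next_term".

  a_2 = 3·4 + -2·1 = 10
  a_3 = 3·10 + -2·4 = 22
  a_4 = 3·22 + -2·10 = 46
  a_5 = 3·46 + -2·22 = 94
  a_6 = 3·94 + -2·46 = 190
  a_7 = 3·190 + -2·94 = 382

3,-2 ; 382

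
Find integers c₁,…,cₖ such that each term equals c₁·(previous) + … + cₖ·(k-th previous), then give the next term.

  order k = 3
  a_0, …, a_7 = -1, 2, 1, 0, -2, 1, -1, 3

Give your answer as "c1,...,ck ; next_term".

-1,0,-1 ; -4

  a_3 = -1·1 + 0·2 + -1·-1 = 0
  a_4 = -1·0 + 0·1 + -1·2 = -2
  a_5 = -1·-2 + 0·0 + -1·1 = 1
  a_6 = -1·1 + 0·-2 + -1·0 = -1
  a_7 = -1·-1 + 0·1 + -1·-2 = 3
  a_8 = -1·3 + 0·-1 + -1·1 = -4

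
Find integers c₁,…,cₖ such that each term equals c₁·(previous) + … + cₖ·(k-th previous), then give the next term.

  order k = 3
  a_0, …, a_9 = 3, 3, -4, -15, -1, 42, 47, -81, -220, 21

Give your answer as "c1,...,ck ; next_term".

  a_3 = 0·-4 + -2·3 + -3·3 = -15
  a_4 = 0·-15 + -2·-4 + -3·3 = -1
  a_5 = 0·-1 + -2·-15 + -3·-4 = 42
  a_6 = 0·42 + -2·-1 + -3·-15 = 47
  a_7 = 0·47 + -2·42 + -3·-1 = -81
  a_8 = 0·-81 + -2·47 + -3·42 = -220
  a_9 = 0·-220 + -2·-81 + -3·47 = 21
  a_10 = 0·21 + -2·-220 + -3·-81 = 683

0,-2,-3 ; 683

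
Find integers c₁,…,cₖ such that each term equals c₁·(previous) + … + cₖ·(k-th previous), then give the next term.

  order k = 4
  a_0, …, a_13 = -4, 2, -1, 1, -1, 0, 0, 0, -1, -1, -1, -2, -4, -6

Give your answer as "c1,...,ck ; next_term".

  a_4 = 1·1 + 0·-1 + 1·2 + 1·-4 = -1
  a_5 = 1·-1 + 0·1 + 1·-1 + 1·2 = 0
  a_6 = 1·0 + 0·-1 + 1·1 + 1·-1 = 0
  a_7 = 1·0 + 0·0 + 1·-1 + 1·1 = 0
  a_8 = 1·0 + 0·0 + 1·0 + 1·-1 = -1
  a_9 = 1·-1 + 0·0 + 1·0 + 1·0 = -1
  a_10 = 1·-1 + 0·-1 + 1·0 + 1·0 = -1
  a_11 = 1·-1 + 0·-1 + 1·-1 + 1·0 = -2
  a_12 = 1·-2 + 0·-1 + 1·-1 + 1·-1 = -4
  a_13 = 1·-4 + 0·-2 + 1·-1 + 1·-1 = -6
  a_14 = 1·-6 + 0·-4 + 1·-2 + 1·-1 = -9

1,0,1,1 ; -9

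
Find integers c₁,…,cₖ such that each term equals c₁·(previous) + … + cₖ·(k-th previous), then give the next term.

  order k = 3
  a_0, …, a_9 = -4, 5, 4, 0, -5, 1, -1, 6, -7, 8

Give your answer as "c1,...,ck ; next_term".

  a_3 = -1·4 + 0·5 + -1·-4 = 0
  a_4 = -1·0 + 0·4 + -1·5 = -5
  a_5 = -1·-5 + 0·0 + -1·4 = 1
  a_6 = -1·1 + 0·-5 + -1·0 = -1
  a_7 = -1·-1 + 0·1 + -1·-5 = 6
  a_8 = -1·6 + 0·-1 + -1·1 = -7
  a_9 = -1·-7 + 0·6 + -1·-1 = 8
  a_10 = -1·8 + 0·-7 + -1·6 = -14

-1,0,-1 ; -14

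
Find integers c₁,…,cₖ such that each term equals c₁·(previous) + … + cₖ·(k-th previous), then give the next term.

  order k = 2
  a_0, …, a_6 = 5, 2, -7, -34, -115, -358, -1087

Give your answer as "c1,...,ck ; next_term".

  a_2 = 4·2 + -3·5 = -7
  a_3 = 4·-7 + -3·2 = -34
  a_4 = 4·-34 + -3·-7 = -115
  a_5 = 4·-115 + -3·-34 = -358
  a_6 = 4·-358 + -3·-115 = -1087
  a_7 = 4·-1087 + -3·-358 = -3274

4,-3 ; -3274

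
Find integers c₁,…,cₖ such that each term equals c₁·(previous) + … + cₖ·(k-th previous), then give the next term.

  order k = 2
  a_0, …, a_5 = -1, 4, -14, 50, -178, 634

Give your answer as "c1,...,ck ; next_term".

-3,2 ; -2258

  a_2 = -3·4 + 2·-1 = -14
  a_3 = -3·-14 + 2·4 = 50
  a_4 = -3·50 + 2·-14 = -178
  a_5 = -3·-178 + 2·50 = 634
  a_6 = -3·634 + 2·-178 = -2258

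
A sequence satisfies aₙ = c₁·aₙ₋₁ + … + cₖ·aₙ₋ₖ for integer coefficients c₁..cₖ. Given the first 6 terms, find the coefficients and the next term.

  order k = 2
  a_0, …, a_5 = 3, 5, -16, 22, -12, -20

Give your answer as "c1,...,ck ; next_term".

  a_2 = -2·5 + -2·3 = -16
  a_3 = -2·-16 + -2·5 = 22
  a_4 = -2·22 + -2·-16 = -12
  a_5 = -2·-12 + -2·22 = -20
  a_6 = -2·-20 + -2·-12 = 64

-2,-2 ; 64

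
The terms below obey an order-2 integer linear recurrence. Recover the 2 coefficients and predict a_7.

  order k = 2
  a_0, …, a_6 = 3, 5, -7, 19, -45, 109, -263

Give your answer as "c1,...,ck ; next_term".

-2,1 ; 635

  a_2 = -2·5 + 1·3 = -7
  a_3 = -2·-7 + 1·5 = 19
  a_4 = -2·19 + 1·-7 = -45
  a_5 = -2·-45 + 1·19 = 109
  a_6 = -2·109 + 1·-45 = -263
  a_7 = -2·-263 + 1·109 = 635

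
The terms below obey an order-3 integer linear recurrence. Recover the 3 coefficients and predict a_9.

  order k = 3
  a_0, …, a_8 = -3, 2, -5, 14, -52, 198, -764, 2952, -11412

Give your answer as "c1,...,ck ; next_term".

  a_3 = -4·-5 + 0·2 + 2·-3 = 14
  a_4 = -4·14 + 0·-5 + 2·2 = -52
  a_5 = -4·-52 + 0·14 + 2·-5 = 198
  a_6 = -4·198 + 0·-52 + 2·14 = -764
  a_7 = -4·-764 + 0·198 + 2·-52 = 2952
  a_8 = -4·2952 + 0·-764 + 2·198 = -11412
  a_9 = -4·-11412 + 0·2952 + 2·-764 = 44120

-4,0,2 ; 44120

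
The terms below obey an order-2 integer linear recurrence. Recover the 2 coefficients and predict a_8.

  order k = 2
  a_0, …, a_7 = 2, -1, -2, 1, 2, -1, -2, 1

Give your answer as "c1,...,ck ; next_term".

  a_2 = 0·-1 + -1·2 = -2
  a_3 = 0·-2 + -1·-1 = 1
  a_4 = 0·1 + -1·-2 = 2
  a_5 = 0·2 + -1·1 = -1
  a_6 = 0·-1 + -1·2 = -2
  a_7 = 0·-2 + -1·-1 = 1
  a_8 = 0·1 + -1·-2 = 2

0,-1 ; 2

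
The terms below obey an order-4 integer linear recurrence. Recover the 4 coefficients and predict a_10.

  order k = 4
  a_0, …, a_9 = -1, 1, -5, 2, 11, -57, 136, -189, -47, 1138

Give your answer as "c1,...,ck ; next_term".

-3,-3,4,2 ; -3757

  a_4 = -3·2 + -3·-5 + 4·1 + 2·-1 = 11
  a_5 = -3·11 + -3·2 + 4·-5 + 2·1 = -57
  a_6 = -3·-57 + -3·11 + 4·2 + 2·-5 = 136
  a_7 = -3·136 + -3·-57 + 4·11 + 2·2 = -189
  a_8 = -3·-189 + -3·136 + 4·-57 + 2·11 = -47
  a_9 = -3·-47 + -3·-189 + 4·136 + 2·-57 = 1138
  a_10 = -3·1138 + -3·-47 + 4·-189 + 2·136 = -3757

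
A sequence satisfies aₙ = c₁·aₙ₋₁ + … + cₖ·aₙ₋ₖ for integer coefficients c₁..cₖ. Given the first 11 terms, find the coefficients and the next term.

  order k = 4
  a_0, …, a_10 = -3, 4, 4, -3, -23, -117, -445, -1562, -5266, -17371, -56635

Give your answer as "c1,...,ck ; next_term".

  a_4 = 4·-3 + -1·4 + -4·4 + -3·-3 = -23
  a_5 = 4·-23 + -1·-3 + -4·4 + -3·4 = -117
  a_6 = 4·-117 + -1·-23 + -4·-3 + -3·4 = -445
  a_7 = 4·-445 + -1·-117 + -4·-23 + -3·-3 = -1562
  a_8 = 4·-1562 + -1·-445 + -4·-117 + -3·-23 = -5266
  a_9 = 4·-5266 + -1·-1562 + -4·-445 + -3·-117 = -17371
  a_10 = 4·-17371 + -1·-5266 + -4·-1562 + -3·-445 = -56635
  a_11 = 4·-56635 + -1·-17371 + -4·-5266 + -3·-1562 = -183419

4,-1,-4,-3 ; -183419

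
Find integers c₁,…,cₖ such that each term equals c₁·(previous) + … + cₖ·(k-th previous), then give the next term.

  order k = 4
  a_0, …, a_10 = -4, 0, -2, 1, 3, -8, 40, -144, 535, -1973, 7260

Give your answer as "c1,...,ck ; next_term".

  a_4 = -3·1 + 3·-2 + 1·0 + -3·-4 = 3
  a_5 = -3·3 + 3·1 + 1·-2 + -3·0 = -8
  a_6 = -3·-8 + 3·3 + 1·1 + -3·-2 = 40
  a_7 = -3·40 + 3·-8 + 1·3 + -3·1 = -144
  a_8 = -3·-144 + 3·40 + 1·-8 + -3·3 = 535
  a_9 = -3·535 + 3·-144 + 1·40 + -3·-8 = -1973
  a_10 = -3·-1973 + 3·535 + 1·-144 + -3·40 = 7260
  a_11 = -3·7260 + 3·-1973 + 1·535 + -3·-144 = -26732

-3,3,1,-3 ; -26732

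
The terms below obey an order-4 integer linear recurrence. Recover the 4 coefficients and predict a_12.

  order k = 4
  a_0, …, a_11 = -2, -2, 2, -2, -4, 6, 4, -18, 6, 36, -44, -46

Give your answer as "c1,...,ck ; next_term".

-1,-2,0,1 ; 140

  a_4 = -1·-2 + -2·2 + 0·-2 + 1·-2 = -4
  a_5 = -1·-4 + -2·-2 + 0·2 + 1·-2 = 6
  a_6 = -1·6 + -2·-4 + 0·-2 + 1·2 = 4
  a_7 = -1·4 + -2·6 + 0·-4 + 1·-2 = -18
  a_8 = -1·-18 + -2·4 + 0·6 + 1·-4 = 6
  a_9 = -1·6 + -2·-18 + 0·4 + 1·6 = 36
  a_10 = -1·36 + -2·6 + 0·-18 + 1·4 = -44
  a_11 = -1·-44 + -2·36 + 0·6 + 1·-18 = -46
  a_12 = -1·-46 + -2·-44 + 0·36 + 1·6 = 140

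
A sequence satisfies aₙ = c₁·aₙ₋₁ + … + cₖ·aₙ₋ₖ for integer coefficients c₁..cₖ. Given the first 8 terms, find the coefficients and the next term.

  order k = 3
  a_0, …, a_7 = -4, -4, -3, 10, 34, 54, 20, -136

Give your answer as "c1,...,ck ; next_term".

2,-2,-2 ; -420

  a_3 = 2·-3 + -2·-4 + -2·-4 = 10
  a_4 = 2·10 + -2·-3 + -2·-4 = 34
  a_5 = 2·34 + -2·10 + -2·-3 = 54
  a_6 = 2·54 + -2·34 + -2·10 = 20
  a_7 = 2·20 + -2·54 + -2·34 = -136
  a_8 = 2·-136 + -2·20 + -2·54 = -420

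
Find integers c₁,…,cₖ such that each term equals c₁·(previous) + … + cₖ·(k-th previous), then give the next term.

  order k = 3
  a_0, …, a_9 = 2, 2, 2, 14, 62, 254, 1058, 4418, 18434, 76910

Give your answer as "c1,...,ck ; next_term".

4,0,3 ; 320894

  a_3 = 4·2 + 0·2 + 3·2 = 14
  a_4 = 4·14 + 0·2 + 3·2 = 62
  a_5 = 4·62 + 0·14 + 3·2 = 254
  a_6 = 4·254 + 0·62 + 3·14 = 1058
  a_7 = 4·1058 + 0·254 + 3·62 = 4418
  a_8 = 4·4418 + 0·1058 + 3·254 = 18434
  a_9 = 4·18434 + 0·4418 + 3·1058 = 76910
  a_10 = 4·76910 + 0·18434 + 3·4418 = 320894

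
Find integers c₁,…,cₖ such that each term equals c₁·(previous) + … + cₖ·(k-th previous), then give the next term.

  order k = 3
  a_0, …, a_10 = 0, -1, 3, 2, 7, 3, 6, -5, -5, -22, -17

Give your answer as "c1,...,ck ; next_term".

  a_3 = 1·3 + 1·-1 + -2·0 = 2
  a_4 = 1·2 + 1·3 + -2·-1 = 7
  a_5 = 1·7 + 1·2 + -2·3 = 3
  a_6 = 1·3 + 1·7 + -2·2 = 6
  a_7 = 1·6 + 1·3 + -2·7 = -5
  a_8 = 1·-5 + 1·6 + -2·3 = -5
  a_9 = 1·-5 + 1·-5 + -2·6 = -22
  a_10 = 1·-22 + 1·-5 + -2·-5 = -17
  a_11 = 1·-17 + 1·-22 + -2·-5 = -29

1,1,-2 ; -29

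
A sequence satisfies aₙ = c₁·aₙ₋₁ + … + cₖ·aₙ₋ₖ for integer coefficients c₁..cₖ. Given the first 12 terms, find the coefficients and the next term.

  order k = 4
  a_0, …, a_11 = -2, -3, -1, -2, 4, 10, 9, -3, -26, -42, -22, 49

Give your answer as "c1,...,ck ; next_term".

  a_4 = 1·-2 + -1·-1 + -1·-3 + -1·-2 = 4
  a_5 = 1·4 + -1·-2 + -1·-1 + -1·-3 = 10
  a_6 = 1·10 + -1·4 + -1·-2 + -1·-1 = 9
  a_7 = 1·9 + -1·10 + -1·4 + -1·-2 = -3
  a_8 = 1·-3 + -1·9 + -1·10 + -1·4 = -26
  a_9 = 1·-26 + -1·-3 + -1·9 + -1·10 = -42
  a_10 = 1·-42 + -1·-26 + -1·-3 + -1·9 = -22
  a_11 = 1·-22 + -1·-42 + -1·-26 + -1·-3 = 49
  a_12 = 1·49 + -1·-22 + -1·-42 + -1·-26 = 139

1,-1,-1,-1 ; 139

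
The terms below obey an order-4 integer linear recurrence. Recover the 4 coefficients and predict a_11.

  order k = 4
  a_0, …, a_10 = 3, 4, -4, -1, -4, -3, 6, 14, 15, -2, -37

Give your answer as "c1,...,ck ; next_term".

  a_4 = 1·-1 + -1·-4 + -1·4 + -1·3 = -4
  a_5 = 1·-4 + -1·-1 + -1·-4 + -1·4 = -3
  a_6 = 1·-3 + -1·-4 + -1·-1 + -1·-4 = 6
  a_7 = 1·6 + -1·-3 + -1·-4 + -1·-1 = 14
  a_8 = 1·14 + -1·6 + -1·-3 + -1·-4 = 15
  a_9 = 1·15 + -1·14 + -1·6 + -1·-3 = -2
  a_10 = 1·-2 + -1·15 + -1·14 + -1·6 = -37
  a_11 = 1·-37 + -1·-2 + -1·15 + -1·14 = -64

1,-1,-1,-1 ; -64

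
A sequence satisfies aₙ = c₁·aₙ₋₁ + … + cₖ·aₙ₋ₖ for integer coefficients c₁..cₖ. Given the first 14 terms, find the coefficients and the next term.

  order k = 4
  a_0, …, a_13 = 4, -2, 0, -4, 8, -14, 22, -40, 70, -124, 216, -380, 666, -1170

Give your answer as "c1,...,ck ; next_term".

  a_4 = -1·-4 + 1·0 + 0·-2 + 1·4 = 8
  a_5 = -1·8 + 1·-4 + 0·0 + 1·-2 = -14
  a_6 = -1·-14 + 1·8 + 0·-4 + 1·0 = 22
  a_7 = -1·22 + 1·-14 + 0·8 + 1·-4 = -40
  a_8 = -1·-40 + 1·22 + 0·-14 + 1·8 = 70
  a_9 = -1·70 + 1·-40 + 0·22 + 1·-14 = -124
  a_10 = -1·-124 + 1·70 + 0·-40 + 1·22 = 216
  a_11 = -1·216 + 1·-124 + 0·70 + 1·-40 = -380
  a_12 = -1·-380 + 1·216 + 0·-124 + 1·70 = 666
  a_13 = -1·666 + 1·-380 + 0·216 + 1·-124 = -1170
  a_14 = -1·-1170 + 1·666 + 0·-380 + 1·216 = 2052

-1,1,0,1 ; 2052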